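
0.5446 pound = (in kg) 0.247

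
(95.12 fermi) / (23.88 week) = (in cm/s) 6.586e-19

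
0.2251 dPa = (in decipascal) 0.2251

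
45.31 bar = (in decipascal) 4.531e+07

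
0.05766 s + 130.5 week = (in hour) 2.192e+04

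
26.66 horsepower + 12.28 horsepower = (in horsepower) 38.94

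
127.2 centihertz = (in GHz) 1.272e-09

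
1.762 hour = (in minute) 105.7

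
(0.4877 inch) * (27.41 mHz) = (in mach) 9.972e-07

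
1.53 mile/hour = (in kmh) 2.462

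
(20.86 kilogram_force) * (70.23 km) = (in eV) 8.967e+25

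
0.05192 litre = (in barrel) 0.0003266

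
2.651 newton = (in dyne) 2.651e+05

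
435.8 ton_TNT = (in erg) 1.823e+19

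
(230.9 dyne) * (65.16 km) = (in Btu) 0.1426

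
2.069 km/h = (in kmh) 2.069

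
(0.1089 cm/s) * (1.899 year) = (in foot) 2.14e+05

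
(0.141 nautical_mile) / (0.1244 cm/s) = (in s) 2.099e+05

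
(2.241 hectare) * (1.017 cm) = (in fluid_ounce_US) 7.707e+06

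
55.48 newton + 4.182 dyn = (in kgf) 5.657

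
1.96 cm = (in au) 1.31e-13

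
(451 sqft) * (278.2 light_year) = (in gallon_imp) 2.426e+22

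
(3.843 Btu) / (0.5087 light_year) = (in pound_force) 1.894e-13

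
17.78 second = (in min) 0.2963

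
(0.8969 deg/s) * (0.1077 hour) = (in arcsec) 1.252e+06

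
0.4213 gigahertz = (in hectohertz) 4.213e+06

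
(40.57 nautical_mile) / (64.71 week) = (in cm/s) 0.192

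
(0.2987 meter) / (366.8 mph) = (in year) 5.776e-11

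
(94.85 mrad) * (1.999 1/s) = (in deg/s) 10.86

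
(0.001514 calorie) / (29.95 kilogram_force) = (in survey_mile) 1.34e-08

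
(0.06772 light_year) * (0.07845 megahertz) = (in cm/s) 5.026e+21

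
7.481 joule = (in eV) 4.669e+19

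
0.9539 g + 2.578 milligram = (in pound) 0.002109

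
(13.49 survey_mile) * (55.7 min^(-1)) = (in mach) 59.19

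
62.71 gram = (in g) 62.71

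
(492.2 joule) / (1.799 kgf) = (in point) 7.908e+04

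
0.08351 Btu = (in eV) 5.499e+20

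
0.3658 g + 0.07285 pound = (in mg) 3.341e+04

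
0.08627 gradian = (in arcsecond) 279.5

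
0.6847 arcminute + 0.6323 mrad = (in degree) 0.04764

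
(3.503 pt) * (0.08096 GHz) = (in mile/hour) 2.238e+05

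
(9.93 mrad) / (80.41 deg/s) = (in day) 8.189e-08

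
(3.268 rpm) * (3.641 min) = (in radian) 74.76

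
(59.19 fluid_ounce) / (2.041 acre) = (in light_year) 2.24e-23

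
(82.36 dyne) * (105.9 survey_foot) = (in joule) 0.02658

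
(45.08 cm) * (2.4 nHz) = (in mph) 2.42e-09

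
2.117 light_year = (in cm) 2.003e+18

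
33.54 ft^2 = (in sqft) 33.54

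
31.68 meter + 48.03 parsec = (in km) 1.482e+15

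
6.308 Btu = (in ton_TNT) 1.591e-06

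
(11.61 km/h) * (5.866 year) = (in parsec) 1.933e-08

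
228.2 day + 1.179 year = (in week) 94.08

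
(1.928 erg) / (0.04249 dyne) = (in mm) 453.8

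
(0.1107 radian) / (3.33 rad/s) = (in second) 0.03324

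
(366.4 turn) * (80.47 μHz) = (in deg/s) 10.61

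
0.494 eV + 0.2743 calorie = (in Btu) 0.001088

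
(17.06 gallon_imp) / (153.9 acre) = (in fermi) 1.245e+08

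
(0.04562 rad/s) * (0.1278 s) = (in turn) 0.0009279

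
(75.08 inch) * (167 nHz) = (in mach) 9.353e-10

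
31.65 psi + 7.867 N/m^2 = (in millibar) 2182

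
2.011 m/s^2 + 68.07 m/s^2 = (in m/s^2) 70.08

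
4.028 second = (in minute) 0.06713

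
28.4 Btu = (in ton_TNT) 7.161e-06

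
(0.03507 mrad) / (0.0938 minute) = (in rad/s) 6.231e-06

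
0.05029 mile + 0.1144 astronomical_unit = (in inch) 6.738e+11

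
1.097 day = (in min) 1580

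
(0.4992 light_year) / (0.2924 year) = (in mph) 1.146e+09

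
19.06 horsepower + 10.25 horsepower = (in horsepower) 29.31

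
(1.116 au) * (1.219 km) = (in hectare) 2.035e+10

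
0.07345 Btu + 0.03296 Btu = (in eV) 7.007e+20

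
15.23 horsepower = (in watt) 1.136e+04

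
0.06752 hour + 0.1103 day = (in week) 0.01616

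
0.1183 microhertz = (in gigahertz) 1.183e-16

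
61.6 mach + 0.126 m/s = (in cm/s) 2.097e+06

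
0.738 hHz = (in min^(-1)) 4428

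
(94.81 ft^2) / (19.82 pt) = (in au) 8.421e-09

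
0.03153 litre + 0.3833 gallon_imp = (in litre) 1.774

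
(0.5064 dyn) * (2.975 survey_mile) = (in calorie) 0.005795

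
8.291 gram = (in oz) 0.2925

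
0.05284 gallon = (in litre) 0.2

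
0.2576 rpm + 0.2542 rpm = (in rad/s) 0.0536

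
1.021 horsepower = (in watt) 761.4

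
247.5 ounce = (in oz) 247.5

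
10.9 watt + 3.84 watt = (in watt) 14.74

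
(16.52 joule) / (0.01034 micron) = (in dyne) 1.598e+14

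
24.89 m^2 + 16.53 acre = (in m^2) 6.692e+04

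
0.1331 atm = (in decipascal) 1.349e+05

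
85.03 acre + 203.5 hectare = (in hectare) 237.9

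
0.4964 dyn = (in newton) 4.964e-06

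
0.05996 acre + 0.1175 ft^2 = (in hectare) 0.02427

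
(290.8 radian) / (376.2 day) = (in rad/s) 8.947e-06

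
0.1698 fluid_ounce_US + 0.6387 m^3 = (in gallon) 168.7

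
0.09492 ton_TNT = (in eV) 2.479e+27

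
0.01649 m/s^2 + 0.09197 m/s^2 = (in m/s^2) 0.1085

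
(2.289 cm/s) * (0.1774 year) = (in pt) 3.63e+08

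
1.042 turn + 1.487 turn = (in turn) 2.529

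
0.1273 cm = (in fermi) 1.273e+12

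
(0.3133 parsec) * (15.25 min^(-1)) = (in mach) 7.216e+12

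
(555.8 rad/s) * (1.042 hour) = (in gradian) 1.327e+08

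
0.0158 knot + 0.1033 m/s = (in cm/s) 11.14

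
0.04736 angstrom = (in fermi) 4736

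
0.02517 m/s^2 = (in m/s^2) 0.02517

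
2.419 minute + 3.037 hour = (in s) 1.108e+04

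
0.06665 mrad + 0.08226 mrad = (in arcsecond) 30.71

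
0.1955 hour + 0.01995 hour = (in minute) 12.93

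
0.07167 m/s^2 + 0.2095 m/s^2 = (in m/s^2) 0.2812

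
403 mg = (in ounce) 0.01422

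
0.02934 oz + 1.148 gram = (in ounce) 0.06983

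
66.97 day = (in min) 9.644e+04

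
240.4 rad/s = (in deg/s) 1.377e+04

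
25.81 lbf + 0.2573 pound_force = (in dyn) 1.16e+07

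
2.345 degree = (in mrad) 40.93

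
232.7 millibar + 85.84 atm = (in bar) 87.21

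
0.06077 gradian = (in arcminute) 3.282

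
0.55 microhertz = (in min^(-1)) 3.3e-05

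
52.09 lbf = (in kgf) 23.63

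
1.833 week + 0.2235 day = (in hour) 313.3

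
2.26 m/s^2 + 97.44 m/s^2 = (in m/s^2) 99.7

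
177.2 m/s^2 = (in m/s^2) 177.2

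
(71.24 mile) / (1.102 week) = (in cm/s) 17.2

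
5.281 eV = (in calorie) 2.022e-19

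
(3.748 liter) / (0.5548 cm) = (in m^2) 0.6756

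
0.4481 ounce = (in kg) 0.0127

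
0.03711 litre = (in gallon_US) 0.009803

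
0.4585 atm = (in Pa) 4.646e+04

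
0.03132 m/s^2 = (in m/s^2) 0.03132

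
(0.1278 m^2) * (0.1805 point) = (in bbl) 5.119e-05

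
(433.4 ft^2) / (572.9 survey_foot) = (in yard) 0.2522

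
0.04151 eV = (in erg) 6.651e-14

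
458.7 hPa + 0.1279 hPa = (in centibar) 45.88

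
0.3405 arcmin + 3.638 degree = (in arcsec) 1.312e+04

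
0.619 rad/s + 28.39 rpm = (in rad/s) 3.592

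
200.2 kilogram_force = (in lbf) 441.4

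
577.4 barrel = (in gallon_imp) 2.019e+04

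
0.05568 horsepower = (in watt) 41.52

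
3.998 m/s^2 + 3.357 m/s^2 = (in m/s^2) 7.355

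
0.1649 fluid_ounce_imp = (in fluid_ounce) 0.1584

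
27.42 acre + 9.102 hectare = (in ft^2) 2.174e+06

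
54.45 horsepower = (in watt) 4.06e+04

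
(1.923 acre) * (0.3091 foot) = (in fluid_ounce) 2.479e+07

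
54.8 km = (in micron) 5.48e+10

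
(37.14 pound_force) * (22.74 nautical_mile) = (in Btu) 6595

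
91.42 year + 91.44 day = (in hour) 8.03e+05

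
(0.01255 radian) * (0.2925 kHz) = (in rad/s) 3.671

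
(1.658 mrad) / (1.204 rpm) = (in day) 1.522e-07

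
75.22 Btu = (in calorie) 1.897e+04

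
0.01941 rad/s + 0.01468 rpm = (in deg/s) 1.2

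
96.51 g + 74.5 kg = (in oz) 2631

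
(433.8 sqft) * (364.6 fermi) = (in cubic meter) 1.469e-11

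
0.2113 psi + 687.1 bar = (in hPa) 6.871e+05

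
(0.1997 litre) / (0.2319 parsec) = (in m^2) 2.791e-20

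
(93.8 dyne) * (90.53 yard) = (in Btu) 7.36e-05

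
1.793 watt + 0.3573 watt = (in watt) 2.15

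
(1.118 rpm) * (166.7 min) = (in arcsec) 2.415e+08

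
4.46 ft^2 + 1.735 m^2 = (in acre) 0.0005311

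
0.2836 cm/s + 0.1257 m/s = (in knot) 0.2499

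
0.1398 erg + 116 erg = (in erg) 116.1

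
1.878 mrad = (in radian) 0.001878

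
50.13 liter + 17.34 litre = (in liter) 67.47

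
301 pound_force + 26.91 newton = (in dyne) 1.366e+08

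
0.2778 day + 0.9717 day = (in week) 0.1785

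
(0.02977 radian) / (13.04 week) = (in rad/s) 3.775e-09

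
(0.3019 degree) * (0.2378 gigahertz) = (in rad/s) 1.253e+06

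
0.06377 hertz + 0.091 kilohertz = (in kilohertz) 0.09106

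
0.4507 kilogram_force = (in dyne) 4.42e+05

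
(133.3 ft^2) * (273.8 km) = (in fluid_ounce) 1.147e+11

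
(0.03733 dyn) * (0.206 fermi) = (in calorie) 1.838e-23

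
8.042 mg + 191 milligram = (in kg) 0.000199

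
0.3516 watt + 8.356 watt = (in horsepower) 0.01168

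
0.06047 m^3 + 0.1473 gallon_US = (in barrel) 0.3839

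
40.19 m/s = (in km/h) 144.7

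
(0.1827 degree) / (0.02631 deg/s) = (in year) 2.202e-07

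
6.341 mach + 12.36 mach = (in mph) 1.424e+04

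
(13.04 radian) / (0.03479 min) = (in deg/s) 357.9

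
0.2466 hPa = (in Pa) 24.66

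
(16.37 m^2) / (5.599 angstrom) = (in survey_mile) 1.817e+07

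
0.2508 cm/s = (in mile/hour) 0.00561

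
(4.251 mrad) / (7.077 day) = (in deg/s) 3.983e-07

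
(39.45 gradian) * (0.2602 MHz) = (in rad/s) 1.612e+05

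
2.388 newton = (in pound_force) 0.5368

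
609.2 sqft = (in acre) 0.01399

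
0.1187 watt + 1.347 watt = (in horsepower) 0.001966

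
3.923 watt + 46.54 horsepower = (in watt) 3.471e+04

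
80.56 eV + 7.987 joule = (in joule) 7.987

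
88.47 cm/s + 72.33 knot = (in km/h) 137.1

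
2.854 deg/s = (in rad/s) 0.04981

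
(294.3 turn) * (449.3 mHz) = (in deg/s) 4.76e+04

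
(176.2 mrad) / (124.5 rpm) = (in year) 4.285e-10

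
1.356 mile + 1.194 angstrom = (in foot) 7160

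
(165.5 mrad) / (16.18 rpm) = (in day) 1.131e-06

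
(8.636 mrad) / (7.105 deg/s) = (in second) 0.06964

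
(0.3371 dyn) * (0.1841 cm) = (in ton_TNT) 1.483e-18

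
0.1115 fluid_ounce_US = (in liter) 0.003297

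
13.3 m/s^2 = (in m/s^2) 13.3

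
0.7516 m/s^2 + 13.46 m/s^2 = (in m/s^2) 14.21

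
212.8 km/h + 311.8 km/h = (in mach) 0.428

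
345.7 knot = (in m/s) 177.8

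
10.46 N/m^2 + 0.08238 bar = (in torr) 61.87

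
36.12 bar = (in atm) 35.65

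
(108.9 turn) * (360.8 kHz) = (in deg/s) 1.414e+10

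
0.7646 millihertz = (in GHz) 7.646e-13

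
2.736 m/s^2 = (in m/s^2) 2.736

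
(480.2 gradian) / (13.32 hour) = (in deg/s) 0.009013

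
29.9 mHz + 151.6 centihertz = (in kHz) 0.001546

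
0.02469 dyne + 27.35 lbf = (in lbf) 27.35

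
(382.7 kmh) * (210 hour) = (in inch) 3.164e+09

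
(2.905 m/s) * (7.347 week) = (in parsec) 4.183e-10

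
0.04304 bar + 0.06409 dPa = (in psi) 0.6242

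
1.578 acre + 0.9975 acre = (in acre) 2.576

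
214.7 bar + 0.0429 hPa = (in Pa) 2.147e+07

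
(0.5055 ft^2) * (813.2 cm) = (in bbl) 2.402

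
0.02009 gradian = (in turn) 5.023e-05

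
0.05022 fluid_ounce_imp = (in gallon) 0.0003769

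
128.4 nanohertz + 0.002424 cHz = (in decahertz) 2.437e-06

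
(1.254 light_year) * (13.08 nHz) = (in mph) 3.471e+08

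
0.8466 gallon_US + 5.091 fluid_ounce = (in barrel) 0.0211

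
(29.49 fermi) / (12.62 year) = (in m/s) 7.41e-23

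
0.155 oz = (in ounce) 0.155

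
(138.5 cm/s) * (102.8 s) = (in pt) 4.036e+05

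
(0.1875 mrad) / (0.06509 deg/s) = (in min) 0.002751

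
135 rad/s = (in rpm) 1289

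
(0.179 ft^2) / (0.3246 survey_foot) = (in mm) 168.1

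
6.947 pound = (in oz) 111.2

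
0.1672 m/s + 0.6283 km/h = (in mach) 0.001004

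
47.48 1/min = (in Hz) 0.7913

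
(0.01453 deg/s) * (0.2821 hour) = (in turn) 0.04099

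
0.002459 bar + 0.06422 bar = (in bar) 0.06668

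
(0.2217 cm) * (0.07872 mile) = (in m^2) 0.2809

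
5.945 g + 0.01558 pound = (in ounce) 0.459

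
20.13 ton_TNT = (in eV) 5.257e+29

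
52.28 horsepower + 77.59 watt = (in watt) 3.906e+04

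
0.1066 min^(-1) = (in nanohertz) 1.777e+06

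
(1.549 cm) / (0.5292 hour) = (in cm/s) 0.0008131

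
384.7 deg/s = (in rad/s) 6.714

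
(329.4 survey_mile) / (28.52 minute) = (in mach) 0.9098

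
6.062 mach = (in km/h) 7431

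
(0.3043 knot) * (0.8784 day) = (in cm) 1.188e+06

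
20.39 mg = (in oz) 0.0007192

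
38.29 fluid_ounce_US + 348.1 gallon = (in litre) 1319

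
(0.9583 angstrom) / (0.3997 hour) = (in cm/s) 6.66e-12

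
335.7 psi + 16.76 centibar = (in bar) 23.31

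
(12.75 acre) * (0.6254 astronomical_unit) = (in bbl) 3.036e+16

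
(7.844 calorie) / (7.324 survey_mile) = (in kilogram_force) 0.0002839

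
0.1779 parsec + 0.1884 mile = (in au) 3.669e+04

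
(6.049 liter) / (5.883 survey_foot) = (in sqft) 0.03631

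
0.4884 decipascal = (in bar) 4.884e-07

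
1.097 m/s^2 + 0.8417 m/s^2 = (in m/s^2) 1.939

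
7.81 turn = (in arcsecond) 1.012e+07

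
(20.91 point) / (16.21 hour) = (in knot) 2.457e-07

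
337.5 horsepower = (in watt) 2.517e+05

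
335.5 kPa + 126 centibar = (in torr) 3462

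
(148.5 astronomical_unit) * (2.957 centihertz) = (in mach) 1.929e+09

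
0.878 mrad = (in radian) 0.000878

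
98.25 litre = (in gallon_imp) 21.61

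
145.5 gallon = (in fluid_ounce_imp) 1.938e+04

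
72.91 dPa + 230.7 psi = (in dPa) 1.591e+07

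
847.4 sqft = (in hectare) 0.007873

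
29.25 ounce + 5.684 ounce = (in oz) 34.93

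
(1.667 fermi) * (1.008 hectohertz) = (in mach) 4.935e-16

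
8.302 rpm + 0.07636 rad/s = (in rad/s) 0.9457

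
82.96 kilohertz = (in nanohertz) 8.296e+13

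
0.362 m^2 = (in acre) 8.945e-05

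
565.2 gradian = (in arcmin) 3.052e+04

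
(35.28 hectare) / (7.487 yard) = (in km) 51.53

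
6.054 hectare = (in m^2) 6.054e+04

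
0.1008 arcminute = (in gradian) 0.001867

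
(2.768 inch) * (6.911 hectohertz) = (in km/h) 174.9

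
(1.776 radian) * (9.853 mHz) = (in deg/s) 1.003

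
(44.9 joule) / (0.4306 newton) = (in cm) 1.043e+04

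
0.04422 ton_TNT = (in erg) 1.85e+15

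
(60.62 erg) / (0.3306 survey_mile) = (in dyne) 0.001139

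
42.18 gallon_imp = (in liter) 191.8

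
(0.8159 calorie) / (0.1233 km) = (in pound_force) 0.006224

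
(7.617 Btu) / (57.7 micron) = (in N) 1.393e+08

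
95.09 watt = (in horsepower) 0.1275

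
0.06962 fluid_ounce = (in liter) 0.002059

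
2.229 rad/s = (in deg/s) 127.7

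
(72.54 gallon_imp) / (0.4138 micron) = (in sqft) 8.578e+06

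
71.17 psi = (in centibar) 490.7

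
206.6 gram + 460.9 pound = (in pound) 461.4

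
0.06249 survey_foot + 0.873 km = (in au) 5.836e-09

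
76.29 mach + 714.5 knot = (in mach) 77.37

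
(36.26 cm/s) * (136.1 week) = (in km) 2.985e+04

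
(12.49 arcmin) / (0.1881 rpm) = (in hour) 5.124e-05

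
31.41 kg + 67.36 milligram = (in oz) 1108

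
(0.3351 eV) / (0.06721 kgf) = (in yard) 8.908e-20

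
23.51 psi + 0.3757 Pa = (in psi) 23.51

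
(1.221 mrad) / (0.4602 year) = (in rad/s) 8.413e-11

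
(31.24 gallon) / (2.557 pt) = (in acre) 0.03239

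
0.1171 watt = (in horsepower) 0.000157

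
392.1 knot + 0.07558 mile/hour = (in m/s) 201.7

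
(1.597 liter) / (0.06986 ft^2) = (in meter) 0.2461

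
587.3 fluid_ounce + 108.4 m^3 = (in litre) 1.084e+05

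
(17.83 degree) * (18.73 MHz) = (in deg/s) 3.34e+08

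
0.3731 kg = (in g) 373.1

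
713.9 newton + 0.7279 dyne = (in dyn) 7.139e+07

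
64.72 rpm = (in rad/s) 6.777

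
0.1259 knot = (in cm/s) 6.477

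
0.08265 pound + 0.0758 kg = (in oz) 3.996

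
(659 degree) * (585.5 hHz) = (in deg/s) 3.858e+07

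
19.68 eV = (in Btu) 2.989e-21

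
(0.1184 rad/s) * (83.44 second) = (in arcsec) 2.038e+06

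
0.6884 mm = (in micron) 688.4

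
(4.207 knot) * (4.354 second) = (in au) 6.299e-11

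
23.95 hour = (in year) 0.002734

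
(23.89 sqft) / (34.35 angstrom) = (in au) 0.004319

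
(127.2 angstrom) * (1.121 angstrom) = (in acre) 3.524e-22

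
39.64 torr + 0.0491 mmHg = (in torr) 39.69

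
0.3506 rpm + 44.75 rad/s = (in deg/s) 2566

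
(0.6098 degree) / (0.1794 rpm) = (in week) 9.367e-07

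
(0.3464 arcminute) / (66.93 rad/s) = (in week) 2.489e-12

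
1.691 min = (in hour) 0.02818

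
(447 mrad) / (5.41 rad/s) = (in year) 2.62e-09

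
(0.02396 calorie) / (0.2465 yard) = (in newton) 0.4448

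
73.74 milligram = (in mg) 73.74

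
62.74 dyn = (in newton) 0.0006274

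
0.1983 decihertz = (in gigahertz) 1.983e-11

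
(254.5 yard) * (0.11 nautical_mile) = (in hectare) 4.741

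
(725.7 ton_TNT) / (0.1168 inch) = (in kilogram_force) 1.044e+14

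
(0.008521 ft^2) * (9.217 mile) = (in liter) 1.174e+04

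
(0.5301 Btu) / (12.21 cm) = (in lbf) 1030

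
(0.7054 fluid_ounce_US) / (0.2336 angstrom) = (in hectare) 89.3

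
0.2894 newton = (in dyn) 2.894e+04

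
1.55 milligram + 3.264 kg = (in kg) 3.264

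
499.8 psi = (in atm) 34.01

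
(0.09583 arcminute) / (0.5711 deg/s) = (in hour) 7.768e-07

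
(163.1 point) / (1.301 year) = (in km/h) 5.049e-09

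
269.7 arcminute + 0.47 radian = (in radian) 0.5485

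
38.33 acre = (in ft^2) 1.67e+06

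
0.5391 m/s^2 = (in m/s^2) 0.5391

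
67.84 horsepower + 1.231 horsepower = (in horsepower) 69.07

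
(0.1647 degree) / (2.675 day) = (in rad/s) 1.244e-08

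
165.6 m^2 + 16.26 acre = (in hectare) 6.597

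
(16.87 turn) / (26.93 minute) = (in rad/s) 0.0656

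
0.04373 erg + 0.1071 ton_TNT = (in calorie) 1.071e+08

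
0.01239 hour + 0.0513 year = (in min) 2.696e+04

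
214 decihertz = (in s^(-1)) 21.4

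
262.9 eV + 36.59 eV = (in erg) 4.798e-10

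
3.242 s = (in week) 5.36e-06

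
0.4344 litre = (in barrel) 0.002732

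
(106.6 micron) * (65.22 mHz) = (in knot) 1.351e-05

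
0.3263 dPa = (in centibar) 3.263e-05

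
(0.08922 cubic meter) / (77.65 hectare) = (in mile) 7.14e-11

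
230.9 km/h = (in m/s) 64.14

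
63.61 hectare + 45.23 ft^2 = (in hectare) 63.61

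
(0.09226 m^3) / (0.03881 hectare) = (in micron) 237.7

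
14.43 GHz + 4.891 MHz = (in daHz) 1.443e+09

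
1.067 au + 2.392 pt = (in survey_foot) 5.237e+11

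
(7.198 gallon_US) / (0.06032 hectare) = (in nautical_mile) 2.439e-08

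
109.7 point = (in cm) 3.87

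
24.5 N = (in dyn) 2.45e+06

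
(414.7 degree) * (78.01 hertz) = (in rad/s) 564.6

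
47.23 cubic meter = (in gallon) 1.248e+04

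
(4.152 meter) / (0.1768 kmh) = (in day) 0.0009785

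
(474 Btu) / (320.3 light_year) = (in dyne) 1.65e-08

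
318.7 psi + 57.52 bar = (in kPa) 7949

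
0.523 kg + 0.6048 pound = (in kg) 0.7973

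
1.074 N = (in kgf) 0.1095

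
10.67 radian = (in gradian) 679.3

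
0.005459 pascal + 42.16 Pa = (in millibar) 0.4217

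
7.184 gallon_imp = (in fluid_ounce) 1104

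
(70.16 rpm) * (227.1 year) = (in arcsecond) 1.085e+16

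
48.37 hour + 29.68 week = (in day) 209.8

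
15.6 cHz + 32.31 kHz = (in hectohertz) 323.1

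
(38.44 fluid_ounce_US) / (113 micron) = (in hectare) 0.001006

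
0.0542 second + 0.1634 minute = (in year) 3.126e-07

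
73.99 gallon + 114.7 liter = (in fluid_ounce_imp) 1.389e+04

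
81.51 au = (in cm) 1.219e+15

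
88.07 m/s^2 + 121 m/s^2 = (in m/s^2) 209.1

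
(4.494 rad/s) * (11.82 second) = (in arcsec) 1.096e+07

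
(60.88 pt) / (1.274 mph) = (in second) 0.03771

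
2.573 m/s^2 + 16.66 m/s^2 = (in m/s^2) 19.23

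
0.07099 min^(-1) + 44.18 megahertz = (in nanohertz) 4.418e+16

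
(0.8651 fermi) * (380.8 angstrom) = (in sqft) 3.546e-22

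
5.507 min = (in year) 1.048e-05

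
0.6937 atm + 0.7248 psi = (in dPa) 7.529e+05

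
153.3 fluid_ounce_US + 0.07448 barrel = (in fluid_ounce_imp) 576.3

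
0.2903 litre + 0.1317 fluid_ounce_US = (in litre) 0.2942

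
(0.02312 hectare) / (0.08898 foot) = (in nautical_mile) 4.603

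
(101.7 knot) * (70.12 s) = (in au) 2.452e-08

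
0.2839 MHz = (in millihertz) 2.839e+08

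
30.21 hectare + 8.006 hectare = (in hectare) 38.22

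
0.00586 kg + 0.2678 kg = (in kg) 0.2737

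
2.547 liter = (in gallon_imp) 0.5603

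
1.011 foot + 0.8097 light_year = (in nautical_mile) 4.136e+12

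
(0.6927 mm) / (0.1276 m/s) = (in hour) 1.508e-06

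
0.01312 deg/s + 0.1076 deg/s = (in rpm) 0.02012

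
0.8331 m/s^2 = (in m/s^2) 0.8331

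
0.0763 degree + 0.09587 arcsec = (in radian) 0.001332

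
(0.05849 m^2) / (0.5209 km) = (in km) 1.123e-07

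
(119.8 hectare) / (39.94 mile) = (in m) 18.64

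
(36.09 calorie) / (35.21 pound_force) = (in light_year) 1.019e-16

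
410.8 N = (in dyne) 4.108e+07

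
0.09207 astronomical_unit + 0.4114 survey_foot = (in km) 1.377e+07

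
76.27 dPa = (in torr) 0.05721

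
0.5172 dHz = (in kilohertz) 5.172e-05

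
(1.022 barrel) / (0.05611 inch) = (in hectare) 0.0114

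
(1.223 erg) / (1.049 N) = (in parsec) 3.778e-24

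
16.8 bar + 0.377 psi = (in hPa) 1.683e+04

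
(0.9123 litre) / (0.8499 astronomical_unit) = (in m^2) 7.175e-15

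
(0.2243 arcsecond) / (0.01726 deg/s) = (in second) 0.00361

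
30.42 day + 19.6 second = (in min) 4.381e+04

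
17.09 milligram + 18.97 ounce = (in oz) 18.97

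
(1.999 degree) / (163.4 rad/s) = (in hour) 5.931e-08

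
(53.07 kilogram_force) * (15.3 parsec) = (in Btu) 2.329e+17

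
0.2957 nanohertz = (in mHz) 2.957e-07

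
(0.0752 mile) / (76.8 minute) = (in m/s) 0.02626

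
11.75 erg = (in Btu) 1.114e-09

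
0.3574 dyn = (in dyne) 0.3574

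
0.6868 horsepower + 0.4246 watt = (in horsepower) 0.6874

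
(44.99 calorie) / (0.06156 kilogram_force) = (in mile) 0.1937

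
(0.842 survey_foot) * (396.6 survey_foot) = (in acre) 0.007666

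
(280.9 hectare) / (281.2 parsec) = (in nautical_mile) 1.748e-16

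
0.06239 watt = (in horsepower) 8.367e-05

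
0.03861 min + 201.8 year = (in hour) 1.768e+06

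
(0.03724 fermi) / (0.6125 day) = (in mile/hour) 1.574e-21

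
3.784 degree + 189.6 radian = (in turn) 30.19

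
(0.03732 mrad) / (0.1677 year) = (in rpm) 6.739e-11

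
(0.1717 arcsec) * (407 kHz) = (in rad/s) 0.3388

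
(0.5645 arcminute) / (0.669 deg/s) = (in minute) 0.0002344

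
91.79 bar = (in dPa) 9.179e+07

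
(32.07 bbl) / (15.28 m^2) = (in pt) 945.9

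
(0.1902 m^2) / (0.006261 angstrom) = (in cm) 3.038e+13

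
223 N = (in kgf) 22.74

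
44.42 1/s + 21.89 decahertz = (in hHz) 2.633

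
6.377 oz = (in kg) 0.1808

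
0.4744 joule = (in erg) 4.744e+06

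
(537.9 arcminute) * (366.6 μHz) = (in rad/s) 5.736e-05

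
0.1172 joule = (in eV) 7.315e+17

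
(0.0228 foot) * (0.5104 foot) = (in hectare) 1.081e-07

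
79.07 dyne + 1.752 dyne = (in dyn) 80.82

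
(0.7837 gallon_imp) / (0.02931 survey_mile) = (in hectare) 7.553e-09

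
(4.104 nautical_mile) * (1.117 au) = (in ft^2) 1.367e+16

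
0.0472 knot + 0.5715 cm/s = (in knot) 0.05831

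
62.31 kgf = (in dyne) 6.111e+07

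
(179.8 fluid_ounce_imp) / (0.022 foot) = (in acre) 0.0001883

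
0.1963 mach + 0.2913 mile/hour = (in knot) 130.2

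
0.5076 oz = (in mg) 1.439e+04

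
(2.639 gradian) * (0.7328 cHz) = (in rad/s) 0.0003038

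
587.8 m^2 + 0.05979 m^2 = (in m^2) 587.9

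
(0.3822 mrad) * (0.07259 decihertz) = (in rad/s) 2.774e-06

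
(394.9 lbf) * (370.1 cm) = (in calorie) 1554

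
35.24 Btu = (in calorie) 8886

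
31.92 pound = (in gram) 1.448e+04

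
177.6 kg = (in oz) 6265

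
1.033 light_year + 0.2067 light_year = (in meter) 1.173e+16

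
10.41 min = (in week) 0.001033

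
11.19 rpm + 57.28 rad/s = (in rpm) 558.2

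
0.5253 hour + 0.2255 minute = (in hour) 0.5291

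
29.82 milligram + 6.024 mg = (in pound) 7.902e-05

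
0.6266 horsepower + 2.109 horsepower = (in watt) 2040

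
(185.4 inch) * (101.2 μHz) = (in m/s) 0.0004766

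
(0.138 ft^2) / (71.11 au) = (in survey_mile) 7.489e-19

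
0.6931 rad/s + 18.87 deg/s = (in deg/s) 58.58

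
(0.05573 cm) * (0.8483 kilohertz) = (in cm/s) 47.28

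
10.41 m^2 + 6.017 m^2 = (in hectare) 0.001643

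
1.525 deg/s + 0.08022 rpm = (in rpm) 0.3344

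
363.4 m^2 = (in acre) 0.0898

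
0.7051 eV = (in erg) 1.13e-12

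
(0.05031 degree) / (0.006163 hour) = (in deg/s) 0.002268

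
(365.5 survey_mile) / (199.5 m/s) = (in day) 0.03413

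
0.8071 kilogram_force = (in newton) 7.915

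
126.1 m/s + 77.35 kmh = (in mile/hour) 330.1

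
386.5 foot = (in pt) 3.339e+05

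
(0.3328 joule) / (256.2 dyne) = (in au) 8.683e-10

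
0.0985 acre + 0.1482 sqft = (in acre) 0.0985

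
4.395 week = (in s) 2.658e+06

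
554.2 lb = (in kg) 251.4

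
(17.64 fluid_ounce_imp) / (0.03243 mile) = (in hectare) 9.603e-10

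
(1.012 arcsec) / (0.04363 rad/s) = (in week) 1.859e-10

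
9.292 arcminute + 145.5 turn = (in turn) 145.5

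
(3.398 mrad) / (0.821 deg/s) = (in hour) 6.587e-05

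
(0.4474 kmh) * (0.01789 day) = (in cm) 1.921e+04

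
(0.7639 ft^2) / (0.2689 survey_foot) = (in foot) 2.841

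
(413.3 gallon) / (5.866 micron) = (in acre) 65.91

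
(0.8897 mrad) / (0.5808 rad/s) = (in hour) 4.255e-07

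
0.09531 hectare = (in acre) 0.2355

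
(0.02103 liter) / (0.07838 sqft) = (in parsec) 9.36e-20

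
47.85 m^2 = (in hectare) 0.004785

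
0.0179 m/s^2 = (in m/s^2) 0.0179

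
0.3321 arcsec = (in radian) 1.61e-06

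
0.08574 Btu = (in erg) 9.046e+08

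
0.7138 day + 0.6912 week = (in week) 0.7932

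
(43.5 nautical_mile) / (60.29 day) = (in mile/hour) 0.0346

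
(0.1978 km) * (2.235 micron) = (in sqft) 0.004759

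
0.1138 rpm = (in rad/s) 0.01192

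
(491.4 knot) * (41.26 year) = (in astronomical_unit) 2.199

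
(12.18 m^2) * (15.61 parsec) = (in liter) 5.867e+21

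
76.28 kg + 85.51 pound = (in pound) 253.7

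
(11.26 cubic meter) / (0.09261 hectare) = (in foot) 0.03989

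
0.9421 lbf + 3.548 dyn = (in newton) 4.191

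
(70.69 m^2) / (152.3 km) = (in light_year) 4.906e-20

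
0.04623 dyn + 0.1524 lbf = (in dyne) 6.779e+04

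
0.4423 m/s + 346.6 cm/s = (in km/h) 14.07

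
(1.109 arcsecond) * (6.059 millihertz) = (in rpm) 3.111e-07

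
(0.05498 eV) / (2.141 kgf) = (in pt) 1.189e-18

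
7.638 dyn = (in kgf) 7.789e-06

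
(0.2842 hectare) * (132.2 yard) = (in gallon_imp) 7.557e+07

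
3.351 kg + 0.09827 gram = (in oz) 118.2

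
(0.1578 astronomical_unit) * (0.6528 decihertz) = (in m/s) 1.541e+09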